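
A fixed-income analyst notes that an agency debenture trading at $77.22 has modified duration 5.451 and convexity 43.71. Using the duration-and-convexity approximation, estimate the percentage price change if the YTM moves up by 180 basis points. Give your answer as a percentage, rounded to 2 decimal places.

Duration effect: -D_mod·Δy = -5.451 × (+0.018) = -0.098118
Convexity effect: ½·C·(Δy)² = 0.5 × 43.71 × (0.018)² = +0.00708102
ΔP/P ≈ -0.098118 + 0.00708102 = -0.09103698
= -9.103698%.

-9.10%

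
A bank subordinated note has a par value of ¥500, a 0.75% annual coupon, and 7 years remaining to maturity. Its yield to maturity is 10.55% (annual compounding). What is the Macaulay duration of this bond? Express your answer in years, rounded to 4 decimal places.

Periodic yield y = 0.1055. Discount each cash flow and weight by its year:
  t   CF        PV=CF/(1+0.1055)^t    t·PV
  1         3.75         3.3921         3.3921
  2         3.75         3.0684         6.1368
  3         3.75         2.7756         8.3268
  4         3.75         2.5107        10.0428
  5         3.75         2.2711        11.3555
  6         3.75         2.0544        12.3262
  7       503.75       249.6341     1,747.4384
  Σ                    265.7064     1,799.0187
Price P = Σ PV = 265.7064.
Macaulay duration = Σ(t·PV) / P = 1,799.0187 / 265.7064 = 6.77070 years.

6.7707 years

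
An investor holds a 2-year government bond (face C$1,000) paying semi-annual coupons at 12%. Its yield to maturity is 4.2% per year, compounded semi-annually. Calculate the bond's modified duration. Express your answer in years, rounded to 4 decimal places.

Periodic yield y = 0.021. First find Macaulay duration:
  t   CF        PV=CF/(1+0.021)^t    t·PV
  1        60.00        58.7659        58.7659
  2        60.00        57.5572       115.1144
  3        60.00        56.3734       169.1201
  4     1,060.00       975.4452     3,901.7810
  Σ                  1,148.1418     4,244.7815
P = 1,148.1418; Macaulay duration = 4,244.7815 / 1,148.1418 = 3.69709 half-year periods = 1.84854 years.
Modified duration = D_Mac / (1 + y) = 1.84854 / 1.021 = 1.81052 years.

1.8105 years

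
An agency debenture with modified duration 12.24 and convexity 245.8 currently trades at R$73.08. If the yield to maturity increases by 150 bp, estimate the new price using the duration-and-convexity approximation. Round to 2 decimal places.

Duration effect: -D_mod·Δy = -12.24 × (+0.015) = -0.183600
Convexity effect: ½·C·(Δy)² = 0.5 × 245.8 × (0.015)² = +0.0276525
ΔP/P ≈ -0.183600 + 0.0276525 = -0.1559475
New price ≈ 73.08 × (1 - 0.1559475) = 61.6833567.

R$61.68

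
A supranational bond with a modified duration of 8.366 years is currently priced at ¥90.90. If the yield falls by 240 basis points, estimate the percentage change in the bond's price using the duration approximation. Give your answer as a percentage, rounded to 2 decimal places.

+20.08%

Duration approximation: ΔP/P ≈ -D_mod · Δy = -8.366 × (-0.024) = +0.200784.
As a percentage: +20.0784%.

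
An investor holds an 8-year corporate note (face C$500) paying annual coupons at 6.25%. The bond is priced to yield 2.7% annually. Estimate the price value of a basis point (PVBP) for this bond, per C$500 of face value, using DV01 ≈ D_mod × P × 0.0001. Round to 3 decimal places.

Periodic yield y = 0.027.
  t   CF        PV=CF/(1+0.027)^t    t·PV
  1        31.25        30.4284        30.4284
  2        31.25        29.6285        59.2569
  3        31.25        28.8495        86.5486
  4        31.25        28.0911       112.3643
  5        31.25        27.3525       136.7627
  6        31.25        26.6334       159.8007
  7        31.25        25.9332       181.5327
  8       531.25       429.2748     3,434.1984
  Σ                    626.1915     4,200.8928
P = 626.1915; D_Mac = 6.70864 yrs; D_mod = 6.53227 yrs.
DV01 ≈ 6.53227 × 626.1915 × 0.0001 = 0.409045.

C$0.409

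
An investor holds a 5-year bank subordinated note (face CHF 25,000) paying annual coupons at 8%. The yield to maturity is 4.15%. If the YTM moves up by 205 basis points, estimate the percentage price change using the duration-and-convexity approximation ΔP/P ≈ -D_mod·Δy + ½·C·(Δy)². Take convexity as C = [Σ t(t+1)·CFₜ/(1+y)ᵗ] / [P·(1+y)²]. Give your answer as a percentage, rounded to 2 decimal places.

-8.12%

With y = 0.0415:
  t   CF        PV=CF/(1+0.0415)^t    t·PV        t(t+1)·PV
  1     2,000.00     1,920.3072     1,920.3072       3,840.6145
  2     2,000.00     1,843.7900     3,687.5799      11,062.7398
  3     2,000.00     1,770.3216     5,310.9649      21,243.8594
  4     2,000.00     1,699.7807     6,799.1229      33,995.6144
  5    27,000.00    22,032.6833   110,163.4167     660,980.5003
  Σ                 29,266.8829   127,881.3916     731,123.3284
P = 29,266.8829; D_Mac = 4.36949 yrs; D_mod = 4.19538 yrs; C = 23.03009.
Duration effect: -4.19538 × (+0.0205) = -0.086005
Convexity effect: 0.5 × 23.03009 × (0.0205)² = +0.0048392
ΔP/P ≈ -0.086005 + 0.0048392 = -0.081166 = -8.1166%.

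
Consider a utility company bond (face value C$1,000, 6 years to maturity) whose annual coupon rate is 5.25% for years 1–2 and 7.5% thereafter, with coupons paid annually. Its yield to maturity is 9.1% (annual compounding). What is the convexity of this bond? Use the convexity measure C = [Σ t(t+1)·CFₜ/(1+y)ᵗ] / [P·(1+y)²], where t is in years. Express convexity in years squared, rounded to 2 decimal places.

28.68

With y = 0.091:
  t   CF        PV=CF/(1+0.091)^t    t·PV        t(t+1)·PV
  1        52.50        48.1210        48.1210          96.2420
  2        52.50        44.1072        88.2145         264.6434
  3        75.00        57.7547       173.2640         693.0559
  4        75.00        52.9374       211.7494       1,058.7472
  5        75.00        48.5219       242.6093       1,455.6560
  6     1,075.00       637.4703     3,824.8218      26,773.7529
  Σ                    888.9124     4,588.7800      30,342.0974
P = 888.9124.
Convexity = Σ t(t+1)·PV / [P·(1+y)²] = 30,342.0974 / (888.9124 × 1.190281) = 28.67723.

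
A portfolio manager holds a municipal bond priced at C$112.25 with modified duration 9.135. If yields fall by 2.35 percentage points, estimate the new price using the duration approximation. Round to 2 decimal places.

C$136.35

Duration approximation: ΔP/P ≈ -D_mod · Δy = -9.135 × (-0.0235) = +0.2146725.
New price ≈ 112.25 × (1 + 0.2146725) = 136.346988125.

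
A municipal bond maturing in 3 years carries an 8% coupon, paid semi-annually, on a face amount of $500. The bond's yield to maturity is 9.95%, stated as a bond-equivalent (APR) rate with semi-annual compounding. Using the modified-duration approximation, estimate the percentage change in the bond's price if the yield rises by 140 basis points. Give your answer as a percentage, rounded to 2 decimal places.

-3.62%

Periodic yield y = 0.04975. Modified duration first:
  t   CF        PV=CF/(1+0.04975)^t    t·PV
  1        20.00        19.0522        19.0522
  2        20.00        18.1492        36.2985
  3        20.00        17.2891        51.8673
  4        20.00        16.4697        65.8789
  5        20.00        15.6892        78.4460
  6       520.00       388.5868     2,331.5208
  Σ                    475.2362     2,583.0636
P = 475.2362; D_Mac = 5.43533 half-year periods = 2.71766 yrs; D_mod = 2.71766/(1+0.04975) = 2.58887 yrs.
ΔP/P ≈ -D_mod · Δy = -2.58887 × (+0.014) = -0.036244 = -3.6244%.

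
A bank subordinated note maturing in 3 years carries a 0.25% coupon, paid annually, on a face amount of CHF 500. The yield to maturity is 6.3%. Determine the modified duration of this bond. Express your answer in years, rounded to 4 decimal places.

2.8144 years

Periodic yield y = 0.063. First find Macaulay duration:
  t   CF        PV=CF/(1+0.063)^t    t·PV
  1         1.25         1.1759         1.1759
  2         1.25         1.1062         2.2125
  3       501.25       417.3060     1,251.9179
  Σ                    419.5881     1,255.3063
P = 419.5881; Macaulay duration = 1,255.3063 / 419.5881 = 2.99176 years.
Modified duration = D_Mac / (1 + y) = 2.99176 / 1.063 = 2.81445 years.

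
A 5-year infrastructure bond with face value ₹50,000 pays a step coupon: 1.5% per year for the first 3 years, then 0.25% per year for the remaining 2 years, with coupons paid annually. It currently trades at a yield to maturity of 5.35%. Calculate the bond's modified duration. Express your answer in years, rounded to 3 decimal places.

4.600 years

Periodic yield y = 0.0535. First find Macaulay duration:
  t   CF        PV=CF/(1+0.0535)^t    t·PV
  1       750.00       711.9127       711.9127
  2       750.00       675.7595     1,351.5191
  3       750.00       641.4424     1,924.3271
  4       125.00       101.4780       405.9120
  5    50,125.00    38,626.1734   193,130.8671
  Σ                 40,756.7660   197,524.5379
P = 40,756.7660; Macaulay duration = 197,524.5379 / 40,756.7660 = 4.84642 years.
Modified duration = D_Mac / (1 + y) = 4.84642 / 1.0535 = 4.60031 years.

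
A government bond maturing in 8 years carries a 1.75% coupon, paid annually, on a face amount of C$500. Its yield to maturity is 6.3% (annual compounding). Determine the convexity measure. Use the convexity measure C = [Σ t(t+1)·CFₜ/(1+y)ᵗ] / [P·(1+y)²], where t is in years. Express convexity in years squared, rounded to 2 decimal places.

57.76

With y = 0.063:
  t   CF        PV=CF/(1+0.063)^t    t·PV        t(t+1)·PV
  1         8.75         8.2314         8.2314          16.4628
  2         8.75         7.7436        15.4872          46.4615
  3         8.75         7.2846        21.8539          87.4157
  4         8.75         6.8529        27.4116         137.0582
  5         8.75         6.4468        32.2338         193.4029
  6         8.75         6.0647        36.3881         254.7169
  7         8.75         5.7053        39.9368         319.4944
  8       508.75       312.0601     2,496.4812      22,468.3304
  Σ                    360.3894     2,678.0240      23,523.3428
P = 360.3894.
Convexity = Σ t(t+1)·PV / [P·(1+y)²] = 23,523.3428 / (360.3894 × 1.129969) = 57.76443.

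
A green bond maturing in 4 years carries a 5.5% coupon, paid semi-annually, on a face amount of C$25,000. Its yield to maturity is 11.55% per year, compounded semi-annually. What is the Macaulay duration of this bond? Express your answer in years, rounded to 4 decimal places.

3.5967 years

Periodic yield y = 0.05775. Discount each cash flow and weight by its period:
  t   CF        PV=CF/(1+0.05775)^t    t·PV
  1       687.50       649.9645       649.9645
  2       687.50       614.4784     1,228.9568
  3       687.50       580.9297     1,742.7892
  4       687.50       549.2127     2,196.8508
  5       687.50       519.2273     2,596.1366
  6       687.50       490.8791     2,945.2743
  7       687.50       464.0785     3,248.5496
  8    25,687.50    16,392.9671   131,143.7368
  Σ                 20,261.7374   145,752.2586
Price P = Σ PV = 20,261.7374.
Macaulay duration = Σ(t·PV) / P = 145,752.2586 / 20,261.7374 = 7.19347 half-year periods.
In years: 7.19347 / 2 = 3.59674 years.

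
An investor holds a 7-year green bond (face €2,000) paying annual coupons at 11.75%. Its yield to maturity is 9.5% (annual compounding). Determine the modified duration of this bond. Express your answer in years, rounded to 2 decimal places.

4.79 years

Periodic yield y = 0.095. First find Macaulay duration:
  t   CF        PV=CF/(1+0.095)^t    t·PV
  1       235.00       214.6119       214.6119
  2       235.00       195.9926       391.9852
  3       235.00       178.9887       536.9660
  4       235.00       163.4600       653.8398
  5       235.00       149.2785       746.3925
  6       235.00       136.3274       817.9644
  7     2,235.00     1,184.0736     8,288.5151
  Σ                  2,222.7325    11,650.2748
P = 2,222.7325; Macaulay duration = 11,650.2748 / 2,222.7325 = 5.24142 years.
Modified duration = D_Mac / (1 + y) = 5.24142 / 1.095 = 4.78668 years.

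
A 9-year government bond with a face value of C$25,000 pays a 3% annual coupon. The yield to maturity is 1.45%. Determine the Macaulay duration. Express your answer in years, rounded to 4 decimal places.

8.0886 years

Periodic yield y = 0.0145. Discount each cash flow and weight by its year:
  t   CF        PV=CF/(1+0.0145)^t    t·PV
  1       750.00       739.2804       739.2804
  2       750.00       728.7141     1,457.4282
  3       750.00       718.2987     2,154.8962
  4       750.00       708.0323     2,832.1291
  5       750.00       697.9125     3,489.5627
  6       750.00       687.9375     4,127.6247
  7       750.00       678.1049     4,746.7345
  8       750.00       668.4129     5,347.3036
  9    25,750.00    22,620.8422   203,587.5802
  Σ                 28,247.5357   228,482.5397
Price P = Σ PV = 28,247.5357.
Macaulay duration = Σ(t·PV) / P = 228,482.5397 / 28,247.5357 = 8.08858 years.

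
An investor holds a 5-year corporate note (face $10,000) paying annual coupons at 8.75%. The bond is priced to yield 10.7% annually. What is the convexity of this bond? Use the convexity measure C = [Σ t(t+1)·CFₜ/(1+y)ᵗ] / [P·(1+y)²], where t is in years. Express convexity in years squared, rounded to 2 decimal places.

With y = 0.107:
  t   CF        PV=CF/(1+0.107)^t    t·PV        t(t+1)·PV
  1       875.00       790.4246       790.4246       1,580.8491
  2       875.00       714.0240     1,428.0480       4,284.1440
  3       875.00       645.0081     1,935.0244       7,740.0976
  4       875.00       582.6632     2,330.6527      11,653.2635
  5    10,875.00     6,541.7081    32,708.5405     196,251.2429
  Σ                  9,273.8280    39,192.6902     221,509.5971
P = 9,273.8280.
Convexity = Σ t(t+1)·PV / [P·(1+y)²] = 221,509.5971 / (9,273.8280 × 1.225449) = 19.49119.

19.49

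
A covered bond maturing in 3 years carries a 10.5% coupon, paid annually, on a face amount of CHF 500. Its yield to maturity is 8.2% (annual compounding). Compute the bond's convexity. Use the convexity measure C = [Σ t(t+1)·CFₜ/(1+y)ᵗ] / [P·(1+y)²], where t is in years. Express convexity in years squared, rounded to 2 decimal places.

With y = 0.082:
  t   CF        PV=CF/(1+0.082)^t    t·PV        t(t+1)·PV
  1        52.50        48.5213        48.5213          97.0425
  2        52.50        44.8440        89.6881         269.0643
  3       552.50       436.1647     1,308.4941       5,233.9762
  Σ                    529.5300     1,446.7034       5,600.0830
P = 529.5300.
Convexity = Σ t(t+1)·PV / [P·(1+y)²] = 5,600.0830 / (529.5300 × 1.170724) = 9.03336.

9.03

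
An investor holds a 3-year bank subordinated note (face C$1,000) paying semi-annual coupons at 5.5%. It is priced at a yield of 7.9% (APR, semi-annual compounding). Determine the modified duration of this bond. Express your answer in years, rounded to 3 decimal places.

Periodic yield y = 0.0395. First find Macaulay duration:
  t   CF        PV=CF/(1+0.0395)^t    t·PV
  1        27.50        26.4550        26.4550
  2        27.50        25.4498        50.8995
  3        27.50        24.4827        73.4481
  4        27.50        23.5524        94.2095
  5        27.50        22.6574       113.2870
  6     1,027.50       814.3946     4,886.3674
  Σ                    936.9918     5,244.6666
P = 936.9918; Macaulay duration = 5,244.6666 / 936.9918 = 5.59735 half-year periods = 2.79867 years.
Modified duration = D_Mac / (1 + y) = 2.79867 / 1.0395 = 2.69233 years.

2.692 years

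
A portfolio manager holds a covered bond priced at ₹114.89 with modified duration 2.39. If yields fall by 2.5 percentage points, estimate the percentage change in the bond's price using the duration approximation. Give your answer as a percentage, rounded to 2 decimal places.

+5.98%

Duration approximation: ΔP/P ≈ -D_mod · Δy = -2.39 × (-0.025) = +0.059750.
As a percentage: +5.9750%.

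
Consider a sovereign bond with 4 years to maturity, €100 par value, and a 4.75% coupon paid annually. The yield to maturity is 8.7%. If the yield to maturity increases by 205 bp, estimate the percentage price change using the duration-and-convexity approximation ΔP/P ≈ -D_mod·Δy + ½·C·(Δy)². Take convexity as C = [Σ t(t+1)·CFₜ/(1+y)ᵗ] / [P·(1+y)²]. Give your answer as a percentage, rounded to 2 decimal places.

With y = 0.087:
  t   CF        PV=CF/(1+0.087)^t    t·PV        t(t+1)·PV
  1         4.75         4.3698         4.3698           8.7397
  2         4.75         4.0201         8.0402          24.1205
  3         4.75         3.6983        11.0950          44.3799
  4       104.75        75.0302       300.1206       1,500.6031
  Σ                     87.1184       323.6256       1,577.8432
P = 87.1184; D_Mac = 3.71478 yrs; D_mod = 3.41746 yrs; C = 15.32833.
Duration effect: -3.41746 × (+0.0205) = -0.070058
Convexity effect: 0.5 × 15.32833 × (0.0205)² = +0.0032209
ΔP/P ≈ -0.070058 + 0.0032209 = -0.066837 = -6.6837%.

-6.68%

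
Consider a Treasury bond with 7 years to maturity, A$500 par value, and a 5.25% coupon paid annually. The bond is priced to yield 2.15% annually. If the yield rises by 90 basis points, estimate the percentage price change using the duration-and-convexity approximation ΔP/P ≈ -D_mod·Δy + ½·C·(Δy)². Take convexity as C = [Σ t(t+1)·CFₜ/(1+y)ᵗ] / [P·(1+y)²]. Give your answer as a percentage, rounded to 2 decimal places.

With y = 0.0215:
  t   CF        PV=CF/(1+0.0215)^t    t·PV        t(t+1)·PV
  1        26.25        25.6975        25.6975          51.3950
  2        26.25        25.1566        50.3133         150.9398
  3        26.25        24.6272        73.8815         295.5258
  4        26.25        24.1088        96.4353         482.1763
  5        26.25        23.6014       118.0069         708.0415
  6        26.25        23.1046       138.6278         970.3946
  7       526.25       453.4438     3,174.1069      25,392.8554
  Σ                    599.7400     3,677.0691      28,051.3284
P = 599.7400; D_Mac = 6.13111 yrs; D_mod = 6.00206 yrs; C = 44.82432.
Duration effect: -6.00206 × (+0.009) = -0.054019
Convexity effect: 0.5 × 44.82432 × (0.009)² = +0.0018154
ΔP/P ≈ -0.054019 + 0.0018154 = -0.052203 = -5.2203%.

-5.22%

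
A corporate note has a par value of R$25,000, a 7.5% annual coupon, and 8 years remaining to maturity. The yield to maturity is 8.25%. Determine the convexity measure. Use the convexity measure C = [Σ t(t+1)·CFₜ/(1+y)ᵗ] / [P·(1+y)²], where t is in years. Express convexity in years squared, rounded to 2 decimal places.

43.91

With y = 0.0825:
  t   CF        PV=CF/(1+0.0825)^t    t·PV        t(t+1)·PV
  1     1,875.00     1,732.1016     1,732.1016       3,464.2032
  2     1,875.00     1,600.0939     3,200.1877       9,600.5632
  3     1,875.00     1,478.1468     4,434.4403      17,737.7612
  4     1,875.00     1,365.4935     5,461.9742      27,309.8709
  5     1,875.00     1,261.4259     6,307.1295      37,842.7773
  6     1,875.00     1,165.2895     6,991.7371      48,942.1600
  7     1,875.00     1,076.4799     7,535.3595      60,282.8760
  8    26,875.00    14,253.6218   114,028.9748   1,026,260.7732
  Σ                 23,932.6530   149,691.9048   1,231,440.9850
P = 23,932.6530.
Convexity = Σ t(t+1)·PV / [P·(1+y)²] = 1,231,440.9850 / (23,932.6530 × 1.171806) = 43.91036.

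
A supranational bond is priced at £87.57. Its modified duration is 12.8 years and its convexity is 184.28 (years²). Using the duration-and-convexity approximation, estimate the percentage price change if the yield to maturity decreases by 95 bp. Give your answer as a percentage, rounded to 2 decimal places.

Duration effect: -D_mod·Δy = -12.8 × (-0.0095) = +0.121600
Convexity effect: ½·C·(Δy)² = 0.5 × 184.28 × (-0.0095)² = +0.008315635
ΔP/P ≈ +0.121600 + 0.008315635 = +0.129915635
= +12.9915635%.

+12.99%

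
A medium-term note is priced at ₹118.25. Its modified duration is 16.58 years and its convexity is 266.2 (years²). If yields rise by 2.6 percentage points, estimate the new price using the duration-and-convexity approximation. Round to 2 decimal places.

Duration effect: -D_mod·Δy = -16.58 × (+0.026) = -0.431080
Convexity effect: ½·C·(Δy)² = 0.5 × 266.2 × (0.026)² = +0.0899756
ΔP/P ≈ -0.431080 + 0.0899756 = -0.3411044
New price ≈ 118.25 × (1 - 0.3411044) = 77.9144047.

₹77.91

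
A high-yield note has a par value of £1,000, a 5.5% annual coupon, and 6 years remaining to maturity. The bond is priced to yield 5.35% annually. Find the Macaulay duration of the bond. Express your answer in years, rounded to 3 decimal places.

5.273 years

Periodic yield y = 0.0535. Discount each cash flow and weight by its year:
  t   CF        PV=CF/(1+0.0535)^t    t·PV
  1        55.00        52.2069        52.2069
  2        55.00        49.5557        99.1114
  3        55.00        47.0391       141.1173
  4        55.00        44.6503       178.6013
  5        55.00        42.3828       211.9142
  6     1,055.00       771.6942     4,630.1650
  Σ                  1,007.5291     5,313.1161
Price P = Σ PV = 1,007.5291.
Macaulay duration = Σ(t·PV) / P = 5,313.1161 / 1,007.5291 = 5.27341 years.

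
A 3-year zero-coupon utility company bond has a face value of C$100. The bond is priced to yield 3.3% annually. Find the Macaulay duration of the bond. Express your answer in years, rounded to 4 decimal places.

3.0000 years

A zero-coupon bond has a single cash flow at maturity, so its Macaulay duration equals its maturity: 3 years.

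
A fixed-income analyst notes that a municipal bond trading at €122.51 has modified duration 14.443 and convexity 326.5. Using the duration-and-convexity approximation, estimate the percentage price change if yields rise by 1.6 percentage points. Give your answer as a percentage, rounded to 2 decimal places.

Duration effect: -D_mod·Δy = -14.443 × (+0.016) = -0.231088
Convexity effect: ½·C·(Δy)² = 0.5 × 326.5 × (0.016)² = +0.0417920
ΔP/P ≈ -0.231088 + 0.0417920 = -0.189296
= -18.9296%.

-18.93%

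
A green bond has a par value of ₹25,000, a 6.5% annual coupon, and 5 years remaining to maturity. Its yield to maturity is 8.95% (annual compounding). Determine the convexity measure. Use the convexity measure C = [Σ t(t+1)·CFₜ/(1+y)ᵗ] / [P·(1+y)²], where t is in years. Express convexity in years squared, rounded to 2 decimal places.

21.22

With y = 0.0895:
  t   CF        PV=CF/(1+0.0895)^t    t·PV        t(t+1)·PV
  1     1,625.00     1,491.5099     1,491.5099       2,983.0197
  2     1,625.00     1,368.9857     2,737.9713       8,213.9139
  3     1,625.00     1,256.5265     3,769.5796      15,078.3183
  4     1,625.00     1,153.3057     4,613.2227      23,066.1134
  5    26,625.00    17,344.1669    86,720.8344     520,325.0064
  Σ                 22,614.4946    99,333.1178     569,666.3718
P = 22,614.4946.
Convexity = Σ t(t+1)·PV / [P·(1+y)²] = 569,666.3718 / (22,614.4946 × 1.187010) = 21.22165.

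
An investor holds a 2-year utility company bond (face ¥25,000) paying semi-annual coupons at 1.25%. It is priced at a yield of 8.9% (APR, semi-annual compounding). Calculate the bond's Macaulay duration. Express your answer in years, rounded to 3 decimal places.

Periodic yield y = 0.0445. Discount each cash flow and weight by its period:
  t   CF        PV=CF/(1+0.0445)^t    t·PV
  1       156.25       149.5931       149.5931
  2       156.25       143.2198       286.4396
  3       156.25       137.1181       411.3542
  4    25,156.25    21,135.4805    84,541.9218
  Σ                 21,565.4115    85,389.3088
Price P = Σ PV = 21,565.4115.
Macaulay duration = Σ(t·PV) / P = 85,389.3088 / 21,565.4115 = 3.95955 half-year periods.
In years: 3.95955 / 2 = 1.97977 years.

1.980 years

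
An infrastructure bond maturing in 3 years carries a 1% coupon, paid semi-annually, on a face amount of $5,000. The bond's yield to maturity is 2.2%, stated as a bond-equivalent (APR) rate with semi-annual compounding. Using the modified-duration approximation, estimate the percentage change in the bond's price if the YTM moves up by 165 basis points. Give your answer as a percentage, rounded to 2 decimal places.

Periodic yield y = 0.011. Modified duration first:
  t   CF        PV=CF/(1+0.011)^t    t·PV
  1        25.00        24.7280        24.7280
  2        25.00        24.4589        48.9179
  3        25.00        24.1928        72.5785
  4        25.00        23.9296        95.7184
  5        25.00        23.6692       118.3462
  6     5,025.00     4,705.7531    28,234.5183
  Σ                  4,826.7316    28,594.8072
P = 4,826.7316; D_Mac = 5.92426 half-year periods = 2.96213 yrs; D_mod = 2.96213/(1+0.011) = 2.92990 yrs.
ΔP/P ≈ -D_mod · Δy = -2.92990 × (+0.0165) = -0.048343 = -4.8343%.

-4.83%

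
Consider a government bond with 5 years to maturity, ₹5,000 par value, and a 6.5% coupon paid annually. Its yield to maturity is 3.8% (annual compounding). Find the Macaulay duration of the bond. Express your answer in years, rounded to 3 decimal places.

4.461 years

Periodic yield y = 0.038. Discount each cash flow and weight by its year:
  t   CF        PV=CF/(1+0.038)^t    t·PV
  1       325.00       313.1021       313.1021
  2       325.00       301.6398       603.2796
  3       325.00       290.5971       871.7913
  4       325.00       279.9587     1,119.8347
  5     5,325.00     4,419.0900    22,095.4499
  Σ                  5,604.3877    25,003.4577
Price P = Σ PV = 5,604.3877.
Macaulay duration = Σ(t·PV) / P = 25,003.4577 / 5,604.3877 = 4.46141 years.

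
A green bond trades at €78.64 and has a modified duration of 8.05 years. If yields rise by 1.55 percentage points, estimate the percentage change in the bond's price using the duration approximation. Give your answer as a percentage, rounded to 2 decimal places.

Duration approximation: ΔP/P ≈ -D_mod · Δy = -8.05 × (+0.0155) = -0.124775.
As a percentage: -12.4775%.

-12.48%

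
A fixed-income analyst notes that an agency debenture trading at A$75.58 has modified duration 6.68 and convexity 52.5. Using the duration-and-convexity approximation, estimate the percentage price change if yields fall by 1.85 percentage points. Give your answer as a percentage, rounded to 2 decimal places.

Duration effect: -D_mod·Δy = -6.68 × (-0.0185) = +0.123580
Convexity effect: ½·C·(Δy)² = 0.5 × 52.5 × (-0.0185)² = +0.0089840625
ΔP/P ≈ +0.123580 + 0.0089840625 = +0.1325640625
= +13.25640625%.

+13.26%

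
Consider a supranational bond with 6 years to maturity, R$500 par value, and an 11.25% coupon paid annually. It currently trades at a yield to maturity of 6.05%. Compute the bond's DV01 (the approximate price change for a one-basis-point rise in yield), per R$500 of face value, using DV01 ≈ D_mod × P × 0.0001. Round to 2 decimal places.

R$0.29

Periodic yield y = 0.0605.
  t   CF        PV=CF/(1+0.0605)^t    t·PV
  1        56.25        53.0410        53.0410
  2        56.25        50.0151       100.0302
  3        56.25        47.1618       141.4854
  4        56.25        44.4713       177.8852
  5        56.25        41.9343       209.6714
  6       556.25       391.0263     2,346.1579
  Σ                    627.6498     3,028.2712
P = 627.6498; D_Mac = 4.82478 yrs; D_mod = 4.54953 yrs.
DV01 ≈ 4.54953 × 627.6498 × 0.0001 = 0.285551.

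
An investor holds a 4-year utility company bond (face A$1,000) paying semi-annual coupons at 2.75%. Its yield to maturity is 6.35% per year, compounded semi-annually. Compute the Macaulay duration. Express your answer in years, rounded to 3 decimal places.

3.799 years

Periodic yield y = 0.03175. Discount each cash flow and weight by its period:
  t   CF        PV=CF/(1+0.03175)^t    t·PV
  1        13.75        13.3269        13.3269
  2        13.75        12.9168        25.8335
  3        13.75        12.5193        37.5578
  4        13.75        12.1340        48.5361
  5        13.75        11.7606        58.8031
  6        13.75        11.3987        68.3923
  7        13.75        11.0479        77.3356
  8     1,013.75       789.4689     6,315.7515
  Σ                    874.5732     6,645.5368
Price P = Σ PV = 874.5732.
Macaulay duration = Σ(t·PV) / P = 6,645.5368 / 874.5732 = 7.59861 half-year periods.
In years: 7.59861 / 2 = 3.79930 years.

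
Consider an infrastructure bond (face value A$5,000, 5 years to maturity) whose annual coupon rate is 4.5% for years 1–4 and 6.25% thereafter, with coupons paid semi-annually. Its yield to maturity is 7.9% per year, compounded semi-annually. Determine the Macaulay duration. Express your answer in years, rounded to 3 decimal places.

Periodic yield y = 0.0395. Discount each cash flow and weight by its period:
  t   CF        PV=CF/(1+0.0395)^t    t·PV
  1       112.50       108.2251       108.2251
  2       112.50       104.1127       208.2253
  3       112.50       100.1565       300.4694
  4       112.50        96.3506       385.4025
  5       112.50        92.6894       463.4470
  6       112.50        89.1673       535.0037
  7       112.50        85.7790       600.4531
  8       112.50        82.5195       660.1560
  9       156.25       110.2553       992.2979
  10    5,156.25     3,500.1691    35,001.6912
  Σ                  4,369.4245    39,255.3713
Price P = Σ PV = 4,369.4245.
Macaulay duration = Σ(t·PV) / P = 39,255.3713 / 4,369.4245 = 8.98411 half-year periods.
In years: 8.98411 / 2 = 4.49205 years.

4.492 years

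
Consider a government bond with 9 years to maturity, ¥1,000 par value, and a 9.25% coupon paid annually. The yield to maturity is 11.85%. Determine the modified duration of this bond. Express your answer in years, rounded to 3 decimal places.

Periodic yield y = 0.1185. First find Macaulay duration:
  t   CF        PV=CF/(1+0.1185)^t    t·PV
  1        92.50        82.7000        82.7000
  2        92.50        73.9384       147.8767
  3        92.50        66.1049       198.3148
  4        92.50        59.1014       236.4056
  5        92.50        52.8399       264.1994
  6        92.50        47.2417       283.4504
  7        92.50        42.2367       295.6568
  8        92.50        37.7619       302.0952
  9     1,092.50       398.7471     3,588.7240
  Σ                    860.6720     5,399.4228
P = 860.6720; Macaulay duration = 5,399.4228 / 860.6720 = 6.27350 years.
Modified duration = D_Mac / (1 + y) = 6.27350 / 1.1185 = 5.60885 years.

5.609 years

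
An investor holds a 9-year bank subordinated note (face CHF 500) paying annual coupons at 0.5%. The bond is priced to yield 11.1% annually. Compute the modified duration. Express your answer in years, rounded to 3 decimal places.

Periodic yield y = 0.111. First find Macaulay duration:
  t   CF        PV=CF/(1+0.111)^t    t·PV
  1         2.50         2.2502         2.2502
  2         2.50         2.0254         4.0508
  3         2.50         1.8230         5.4691
  4         2.50         1.6409         6.5636
  5         2.50         1.4770         7.3848
  6         2.50         1.3294         7.9764
  7         2.50         1.1966         8.3761
  8         2.50         1.0770         8.6162
  9       502.50       194.8541     1,753.6868
  Σ                    207.6736     1,804.3742
P = 207.6736; Macaulay duration = 1,804.3742 / 207.6736 = 8.68851 years.
Modified duration = D_Mac / (1 + y) = 8.68851 / 1.111 = 7.82044 years.

7.820 years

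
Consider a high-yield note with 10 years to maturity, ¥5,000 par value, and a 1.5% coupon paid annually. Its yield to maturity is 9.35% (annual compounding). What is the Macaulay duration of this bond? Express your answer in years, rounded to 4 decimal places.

9.0165 years

Periodic yield y = 0.0935. Discount each cash flow and weight by its year:
  t   CF        PV=CF/(1+0.0935)^t    t·PV
  1        75.00        68.5871        68.5871
  2        75.00        62.7225       125.4451
  3        75.00        57.3594       172.0783
  4        75.00        52.4549       209.8196
  5        75.00        47.9697       239.8487
  6        75.00        43.8681       263.2084
  7        75.00        40.1171       280.8198
  8        75.00        36.6869       293.4952
  9        75.00        33.5500       301.9498
  10    5,075.00     2,076.0995    20,760.9954
  Σ                  2,519.4153    22,716.2474
Price P = Σ PV = 2,519.4153.
Macaulay duration = Σ(t·PV) / P = 22,716.2474 / 2,519.4153 = 9.01648 years.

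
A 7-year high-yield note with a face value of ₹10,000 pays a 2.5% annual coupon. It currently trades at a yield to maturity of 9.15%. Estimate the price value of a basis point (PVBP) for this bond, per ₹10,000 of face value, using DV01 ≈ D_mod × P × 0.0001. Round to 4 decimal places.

Periodic yield y = 0.0915.
  t   CF        PV=CF/(1+0.0915)^t    t·PV
  1       250.00       229.0426       229.0426
  2       250.00       209.8421       419.6841
  3       250.00       192.2511       576.7532
  4       250.00       176.1348       704.5390
  5       250.00       161.3694       806.8472
  6       250.00       147.8419       887.0515
  7    10,250.00     5,553.3837    38,873.6862
  Σ                  6,669.8656    42,497.6039
P = 6,669.8656; D_Mac = 6.37158 yrs; D_mod = 5.83746 yrs.
DV01 ≈ 5.83746 × 6,669.8656 × 0.0001 = 3.893505.

₹3.8935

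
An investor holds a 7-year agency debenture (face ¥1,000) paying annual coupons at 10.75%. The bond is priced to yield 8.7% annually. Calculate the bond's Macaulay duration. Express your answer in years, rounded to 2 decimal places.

5.35 years

Periodic yield y = 0.087. Discount each cash flow and weight by its year:
  t   CF        PV=CF/(1+0.087)^t    t·PV
  1       107.50        98.8960        98.8960
  2       107.50        90.9807       181.9614
  3       107.50        83.6989       251.0967
  4       107.50        76.9999       307.9997
  5       107.50        70.8371       354.1855
  6       107.50        65.1675       391.0051
  7     1,107.50       617.6422     4,323.4951
  Σ                  1,104.2224     5,908.6396
Price P = Σ PV = 1,104.2224.
Macaulay duration = Σ(t·PV) / P = 5,908.6396 / 1,104.2224 = 5.35095 years.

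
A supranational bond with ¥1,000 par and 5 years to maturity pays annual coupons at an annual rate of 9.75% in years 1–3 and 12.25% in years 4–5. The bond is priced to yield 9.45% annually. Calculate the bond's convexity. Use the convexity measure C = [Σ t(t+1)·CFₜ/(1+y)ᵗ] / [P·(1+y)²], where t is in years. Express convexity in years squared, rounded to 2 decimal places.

With y = 0.0945:
  t   CF        PV=CF/(1+0.0945)^t    t·PV        t(t+1)·PV
  1        97.50        89.0818        89.0818         178.1635
  2        97.50        81.3904       162.7808         488.3423
  3        97.50        74.3631       223.0892         892.3569
  4       122.50        85.3637       341.4546       1,707.2732
  5     1,122.50       714.6732     3,573.3662      21,440.1972
  Σ                  1,044.8721     4,389.7726      24,706.3330
P = 1,044.8721.
Convexity = Σ t(t+1)·PV / [P·(1+y)²] = 24,706.3330 / (1,044.8721 × 1.197930) = 19.73848.

19.74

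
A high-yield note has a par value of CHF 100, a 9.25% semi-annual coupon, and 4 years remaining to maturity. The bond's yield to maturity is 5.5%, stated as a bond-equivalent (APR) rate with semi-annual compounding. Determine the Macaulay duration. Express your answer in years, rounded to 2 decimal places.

Periodic yield y = 0.0275. Discount each cash flow and weight by its period:
  t   CF        PV=CF/(1+0.0275)^t    t·PV
  1        4.625         4.5012         4.5012
  2        4.625         4.3807         8.7615
  3        4.625         4.2635        12.7905
  4        4.625         4.1494        16.5976
  5        4.625         4.0383        20.1917
  6        4.625         3.9303        23.5815
  7        4.625         3.8251        26.7755
  8      104.625        84.2133       673.7066
  Σ                    113.3018       786.9061
Price P = Σ PV = 113.3018.
Macaulay duration = Σ(t·PV) / P = 786.9061 / 113.3018 = 6.94522 half-year periods.
In years: 6.94522 / 2 = 3.47261 years.

3.47 years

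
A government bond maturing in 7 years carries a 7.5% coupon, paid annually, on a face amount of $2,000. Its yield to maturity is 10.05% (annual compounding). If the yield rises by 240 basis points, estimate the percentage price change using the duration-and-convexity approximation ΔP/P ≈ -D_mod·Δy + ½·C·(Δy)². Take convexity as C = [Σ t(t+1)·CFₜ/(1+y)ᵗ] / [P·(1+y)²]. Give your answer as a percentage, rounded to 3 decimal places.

With y = 0.1005:
  t   CF        PV=CF/(1+0.1005)^t    t·PV        t(t+1)·PV
  1       150.00       136.3017       136.3017         272.6034
  2       150.00       123.8543       247.7086         743.1259
  3       150.00       112.5437       337.6310       1,350.5242
  4       150.00       102.2660       409.0638       2,045.3191
  5       150.00        92.9268       464.6340       2,787.8043
  6       150.00        84.4405       506.6432       3,546.5025
  7     2,150.00     1,099.7859     7,698.5010      61,588.0082
  Σ                  1,752.1188     9,800.4835      72,333.8875
P = 1,752.1188; D_Mac = 5.59350 yrs; D_mod = 5.08269 yrs; C = 34.08774.
Duration effect: -5.08269 × (+0.024) = -0.121985
Convexity effect: 0.5 × 34.08774 × (0.024)² = +0.0098173
ΔP/P ≈ -0.121985 + 0.0098173 = -0.112167 = -11.2167%.

-11.217%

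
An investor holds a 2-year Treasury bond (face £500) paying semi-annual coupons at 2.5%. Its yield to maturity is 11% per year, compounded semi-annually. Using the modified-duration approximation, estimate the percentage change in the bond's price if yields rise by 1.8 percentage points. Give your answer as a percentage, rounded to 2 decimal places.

Periodic yield y = 0.055. Modified duration first:
  t   CF        PV=CF/(1+0.055)^t    t·PV
  1         6.25         5.9242         5.9242
  2         6.25         5.6153        11.2307
  3         6.25         5.3226        15.9678
  4       506.25       408.6535     1,634.6139
  Σ                    425.5156     1,667.7365
P = 425.5156; D_Mac = 3.91933 half-year periods = 1.95967 yrs; D_mod = 1.95967/(1+0.055) = 1.85750 yrs.
ΔP/P ≈ -D_mod · Δy = -1.85750 × (+0.018) = -0.033435 = -3.3435%.

-3.34%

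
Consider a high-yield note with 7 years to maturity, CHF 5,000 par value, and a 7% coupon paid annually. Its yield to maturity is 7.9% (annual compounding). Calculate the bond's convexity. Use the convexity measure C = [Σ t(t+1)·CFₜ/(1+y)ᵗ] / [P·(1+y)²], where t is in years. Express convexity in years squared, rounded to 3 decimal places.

With y = 0.079:
  t   CF        PV=CF/(1+0.079)^t    t·PV        t(t+1)·PV
  1       350.00       324.3744       324.3744         648.7488
  2       350.00       300.6250       601.2501       1,803.7503
  3       350.00       278.6145       835.8435       3,343.3740
  4       350.00       258.2155     1,032.8619       5,164.3095
  5       350.00       239.3100     1,196.5499       7,179.2996
  6       350.00       221.7887     1,330.7321       9,315.1246
  7     5,350.00     3,141.9818    21,993.8728     175,950.9825
  Σ                  4,764.9099    27,315.4847     203,405.5892
P = 4,764.9099.
Convexity = Σ t(t+1)·PV / [P·(1+y)²] = 203,405.5892 / (4,764.9099 × 1.164241) = 36.66615.

36.666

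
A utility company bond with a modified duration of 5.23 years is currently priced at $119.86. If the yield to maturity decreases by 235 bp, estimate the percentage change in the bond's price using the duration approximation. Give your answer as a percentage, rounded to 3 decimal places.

Duration approximation: ΔP/P ≈ -D_mod · Δy = -5.23 × (-0.0235) = +0.122905.
As a percentage: +12.2905%.

+12.291%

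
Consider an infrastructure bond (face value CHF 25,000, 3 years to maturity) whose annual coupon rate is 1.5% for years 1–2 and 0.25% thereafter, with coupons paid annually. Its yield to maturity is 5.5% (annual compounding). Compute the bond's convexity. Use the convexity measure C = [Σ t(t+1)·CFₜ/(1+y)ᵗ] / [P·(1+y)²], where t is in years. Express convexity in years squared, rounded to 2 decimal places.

10.55

With y = 0.055:
  t   CF        PV=CF/(1+0.055)^t    t·PV        t(t+1)·PV
  1       375.00       355.4502       355.4502         710.9005
  2       375.00       336.9197       673.8393       2,021.5179
  3    25,062.50    21,343.5675    64,030.7024     256,122.8095
  Σ                 22,035.9374    65,059.9919     258,855.2279
P = 22,035.9374.
Convexity = Σ t(t+1)·PV / [P·(1+y)²] = 258,855.2279 / (22,035.9374 × 1.113025) = 10.55408.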